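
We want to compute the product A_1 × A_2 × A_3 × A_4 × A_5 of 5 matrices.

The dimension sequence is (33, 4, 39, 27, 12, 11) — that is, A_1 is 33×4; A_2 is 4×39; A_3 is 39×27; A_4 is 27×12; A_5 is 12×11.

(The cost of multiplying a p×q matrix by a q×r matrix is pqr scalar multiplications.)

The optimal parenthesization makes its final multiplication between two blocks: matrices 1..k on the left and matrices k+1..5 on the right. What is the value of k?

Adjacent pairs: A_1A_2 = 33·4·39 = 5148; A_2A_3 = 4·39·27 = 4212; A_3A_4 = 39·27·12 = 12636; A_4A_5 = 27·12·11 = 3564.
Length 3: A_1..A_3: k=1: 0+4212+33·4·27=7776; k=2: 5148+0+33·39·27=39897 → min 7776 | A_2..A_4: k=2: 0+12636+4·39·12=14508; k=3: 4212+0+4·27·12=5508 → min 5508 | A_3..A_5: k=3: 0+3564+39·27·11=15147; k=4: 12636+0+39·12·11=17784 → min 15147.
Length 4: A_1..A_4: k=1: 0+5508+33·4·12=7092; k=2: 5148+12636+33·39·12=33228; k=3: 7776+0+33·27·12=18468 → min 7092 | A_2..A_5: k=2: 0+15147+4·39·11=16863; k=3: 4212+3564+4·27·11=8964; k=4: 5508+0+4·12·11=6036 → min 6036.
Top-level splits: k=1: (A_1..A_1)·(A_2..A_5) → 0+6036+33·4·11 = 7488; k=2: (A_1..A_2)·(A_3..A_5) → 5148+15147+33·39·11 = 34452; k=3: (A_1..A_3)·(A_4..A_5) → 7776+3564+33·27·11 = 21141; k=4: (A_1..A_4)·(A_5..A_5) → 7092+0+33·12·11 = 11448.
Best split is after A_1, i.e. k = 1.

1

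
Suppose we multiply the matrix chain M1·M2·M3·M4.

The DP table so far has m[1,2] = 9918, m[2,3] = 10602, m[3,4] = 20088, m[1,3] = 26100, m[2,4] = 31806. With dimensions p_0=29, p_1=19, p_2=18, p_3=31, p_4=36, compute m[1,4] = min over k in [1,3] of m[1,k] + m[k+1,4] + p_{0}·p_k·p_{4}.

m[1,4] = min over k∈[1,3] of m[1,k]+m[k+1,4]+p_{0}·p_k·p_{4}.
k=1: 0 + 31806 + 29·19·36 = 51642; k=2: 9918 + 20088 + 29·18·36 = 48798; k=3: 26100 + 0 + 29·31·36 = 58464.
Minimum: 48798 at k=2.

48798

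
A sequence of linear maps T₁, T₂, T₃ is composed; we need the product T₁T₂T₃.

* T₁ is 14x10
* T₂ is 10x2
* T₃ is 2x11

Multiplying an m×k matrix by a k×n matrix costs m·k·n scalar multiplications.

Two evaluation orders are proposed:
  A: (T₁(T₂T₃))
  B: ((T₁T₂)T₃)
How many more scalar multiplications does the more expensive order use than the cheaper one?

1172

Order A = (T₁(T₂T₃)): (T₂T₃): 10×2 by 2×11 → 10×11, cost 10·2·11 = 220; (T₁(T₂T₃)): 14×10 by 10×11 → 14×11, cost 14·10·11 = 1540; cumulative 1760. Total 1760.
Order B = ((T₁T₂)T₃): (T₁T₂): 14×10 by 10×2 → 14×2, cost 14·10·2 = 280; ((T₁T₂)T₃): 14×2 by 2×11 → 14×11, cost 14·2·11 = 308; cumulative 588. Total 588.
Difference: |1760 − 588| = 1172.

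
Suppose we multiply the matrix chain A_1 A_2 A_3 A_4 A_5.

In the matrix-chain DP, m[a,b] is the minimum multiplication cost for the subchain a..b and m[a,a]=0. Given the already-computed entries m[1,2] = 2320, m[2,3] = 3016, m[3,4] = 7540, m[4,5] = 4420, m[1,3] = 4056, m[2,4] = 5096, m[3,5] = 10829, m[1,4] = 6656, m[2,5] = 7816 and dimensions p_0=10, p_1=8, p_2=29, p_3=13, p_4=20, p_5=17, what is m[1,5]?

m[1,5] = min over k∈[1,4] of m[1,k]+m[k+1,5]+p_{0}·p_k·p_{5}.
k=1: 0 + 7816 + 10·8·17 = 9176; k=2: 2320 + 10829 + 10·29·17 = 18079; k=3: 4056 + 4420 + 10·13·17 = 10686; k=4: 6656 + 0 + 10·20·17 = 10056.
Minimum: 9176 at k=1.

9176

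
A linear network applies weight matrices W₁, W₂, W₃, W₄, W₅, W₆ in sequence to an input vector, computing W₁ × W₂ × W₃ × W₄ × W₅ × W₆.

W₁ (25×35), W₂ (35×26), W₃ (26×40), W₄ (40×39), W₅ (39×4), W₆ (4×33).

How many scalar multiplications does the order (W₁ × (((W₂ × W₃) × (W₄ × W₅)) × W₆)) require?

(W₂ × W₃): 35×26 by 26×40 → 35×40, cost 35·26·40 = 36400
(W₄ × W₅): 40×39 by 39×4 → 40×4, cost 40·39·4 = 6240
((W₂ × W₃) × (W₄ × W₅)): 35×40 by 40×4 → 35×4, cost 35·40·4 = 5600; cumulative 48240
(((W₂ × W₃) × (W₄ × W₅)) × W₆): 35×4 by 4×33 → 35×33, cost 35·4·33 = 4620; cumulative 52860
(W₁ × (((W₂ × W₃) × (W₄ × W₅)) × W₆)): 25×35 by 35×33 → 25×33, cost 25·35·33 = 28875; cumulative 81735
Total: 81735 scalar multiplications.

81735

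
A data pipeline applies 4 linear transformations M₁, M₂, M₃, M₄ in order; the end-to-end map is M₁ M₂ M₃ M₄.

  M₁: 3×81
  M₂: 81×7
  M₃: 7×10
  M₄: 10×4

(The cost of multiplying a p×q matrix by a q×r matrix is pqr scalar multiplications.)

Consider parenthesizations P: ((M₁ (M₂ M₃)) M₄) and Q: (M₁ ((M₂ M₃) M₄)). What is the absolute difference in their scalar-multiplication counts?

Order P = ((M₁ (M₂ M₃)) M₄): (M₂ M₃): 81×7 by 7×10 → 81×10, cost 81·7·10 = 5670; (M₁ (M₂ M₃)): 3×81 by 81×10 → 3×10, cost 3·81·10 = 2430; cumulative 8100; ((M₁ (M₂ M₃)) M₄): 3×10 by 10×4 → 3×4, cost 3·10·4 = 120; cumulative 8220. Total 8220.
Order Q = (M₁ ((M₂ M₃) M₄)): (M₂ M₃): 81×7 by 7×10 → 81×10, cost 81·7·10 = 5670; ((M₂ M₃) M₄): 81×10 by 10×4 → 81×4, cost 81·10·4 = 3240; cumulative 8910; (M₁ ((M₂ M₃) M₄)): 3×81 by 81×4 → 3×4, cost 3·81·4 = 972; cumulative 9882. Total 9882.
Difference: |8220 − 9882| = 1662.

1662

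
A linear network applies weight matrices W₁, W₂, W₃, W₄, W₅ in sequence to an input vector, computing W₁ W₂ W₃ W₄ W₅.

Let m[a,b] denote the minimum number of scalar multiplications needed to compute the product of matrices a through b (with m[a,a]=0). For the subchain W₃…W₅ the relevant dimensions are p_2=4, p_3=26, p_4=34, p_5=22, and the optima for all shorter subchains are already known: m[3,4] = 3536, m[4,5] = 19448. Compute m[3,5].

6528

m[3,5] = min over k∈[3,4] of m[3,k]+m[k+1,5]+p_{2}·p_k·p_{5}.
k=3: 0 + 19448 + 4·26·22 = 21736; k=4: 3536 + 0 + 4·34·22 = 6528.
Minimum: 6528 at k=4.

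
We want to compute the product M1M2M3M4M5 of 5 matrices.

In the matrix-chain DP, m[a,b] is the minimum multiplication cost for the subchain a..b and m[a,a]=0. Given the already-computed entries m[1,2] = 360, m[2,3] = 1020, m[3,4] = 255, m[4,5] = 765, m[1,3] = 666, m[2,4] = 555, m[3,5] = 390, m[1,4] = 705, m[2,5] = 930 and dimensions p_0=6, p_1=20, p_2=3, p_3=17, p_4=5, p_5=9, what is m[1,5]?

912

m[1,5] = min over k∈[1,4] of m[1,k]+m[k+1,5]+p_{0}·p_k·p_{5}.
k=1: 0 + 930 + 6·20·9 = 2010; k=2: 360 + 390 + 6·3·9 = 912; k=3: 666 + 765 + 6·17·9 = 2349; k=4: 705 + 0 + 6·5·9 = 975.
Minimum: 912 at k=2.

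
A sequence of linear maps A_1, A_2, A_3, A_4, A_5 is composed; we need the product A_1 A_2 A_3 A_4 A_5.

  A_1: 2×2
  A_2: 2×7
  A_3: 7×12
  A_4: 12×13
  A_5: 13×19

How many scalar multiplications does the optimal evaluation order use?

Adjacent pairs: A_1A_2 = 2·2·7 = 28; A_2A_3 = 2·7·12 = 168; A_3A_4 = 7·12·13 = 1092; A_4A_5 = 12·13·19 = 2964.
Length 3: A_1..A_3: k=1: 0+168+2·2·12=216; k=2: 28+0+2·7·12=196 → min 196 | A_2..A_4: k=2: 0+1092+2·7·13=1274; k=3: 168+0+2·12·13=480 → min 480 | A_3..A_5: k=3: 0+2964+7·12·19=4560; k=4: 1092+0+7·13·19=2821 → min 2821.
Length 4: A_1..A_4: k=1: 0+480+2·2·13=532; k=2: 28+1092+2·7·13=1302; k=3: 196+0+2·12·13=508 → min 508 | A_2..A_5: k=2: 0+2821+2·7·19=3087; k=3: 168+2964+2·12·19=3588; k=4: 480+0+2·13·19=974 → min 974.
Length 5: A_1..A_5: k=1: 0+974+2·2·19=1050; k=2: 28+2821+2·7·19=3115; k=3: 196+2964+2·12·19=3616; k=4: 508+0+2·13·19=1002 → min 1002.
Optimal order: ((((A_1 A_2) A_3) A_4) A_5) with cost 1002.

1002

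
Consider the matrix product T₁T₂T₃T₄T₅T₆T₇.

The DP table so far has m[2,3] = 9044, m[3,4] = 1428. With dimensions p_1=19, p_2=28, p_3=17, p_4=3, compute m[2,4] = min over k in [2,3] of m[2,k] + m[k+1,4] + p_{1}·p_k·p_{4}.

m[2,4] = min over k∈[2,3] of m[2,k]+m[k+1,4]+p_{1}·p_k·p_{4}.
k=2: 0 + 1428 + 19·28·3 = 3024; k=3: 9044 + 0 + 19·17·3 = 10013.
Minimum: 3024 at k=2.

3024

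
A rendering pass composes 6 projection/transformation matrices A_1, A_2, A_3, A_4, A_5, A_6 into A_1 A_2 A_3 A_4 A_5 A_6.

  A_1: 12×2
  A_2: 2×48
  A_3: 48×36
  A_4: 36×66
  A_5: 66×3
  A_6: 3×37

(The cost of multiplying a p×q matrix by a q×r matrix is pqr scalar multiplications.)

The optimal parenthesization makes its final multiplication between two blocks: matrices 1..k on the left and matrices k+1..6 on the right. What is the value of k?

Adjacent pairs: A_1A_2 = 12·2·48 = 1152; A_2A_3 = 2·48·36 = 3456; A_3A_4 = 48·36·66 = 114048; A_4A_5 = 36·66·3 = 7128; A_5A_6 = 66·3·37 = 7326.
Length 3: A_1..A_3: k=1: 0+3456+12·2·36=4320; k=2: 1152+0+12·48·36=21888 → min 4320 | A_2..A_4: k=2: 0+114048+2·48·66=120384; k=3: 3456+0+2·36·66=8208 → min 8208 | A_3..A_5: k=3: 0+7128+48·36·3=12312; k=4: 114048+0+48·66·3=123552 → min 12312 | A_4..A_6: k=4: 0+7326+36·66·37=95238; k=5: 7128+0+36·3·37=11124 → min 11124.
Length 4: A_1..A_4: k=1: 0+8208+12·2·66=9792; k=2: 1152+114048+12·48·66=153216; k=3: 4320+0+12·36·66=32832 → min 9792 | A_2..A_5: k=2: 0+12312+2·48·3=12600; k=3: 3456+7128+2·36·3=10800; k=4: 8208+0+2·66·3=8604 → min 8604 | A_3..A_6: k=3: 0+11124+48·36·37=75060; k=4: 114048+7326+48·66·37=238590; k=5: 12312+0+48·3·37=17640 → min 17640.
Length 5: A_1..A_5: k=1: 0+8604+12·2·3=8676; k=2: 1152+12312+12·48·3=15192; k=3: 4320+7128+12·36·3=12744; k=4: 9792+0+12·66·3=12168 → min 8676 | A_2..A_6: k=2: 0+17640+2·48·37=21192; k=3: 3456+11124+2·36·37=17244; k=4: 8208+7326+2·66·37=20418; k=5: 8604+0+2·3·37=8826 → min 8826.
Top-level splits: k=1: (A_1..A_1)·(A_2..A_6) → 0+8826+12·2·37 = 9714; k=2: (A_1..A_2)·(A_3..A_6) → 1152+17640+12·48·37 = 40104; k=3: (A_1..A_3)·(A_4..A_6) → 4320+11124+12·36·37 = 31428; k=4: (A_1..A_4)·(A_5..A_6) → 9792+7326+12·66·37 = 46422; k=5: (A_1..A_5)·(A_6..A_6) → 8676+0+12·3·37 = 10008.
Best split is after A_1, i.e. k = 1.

1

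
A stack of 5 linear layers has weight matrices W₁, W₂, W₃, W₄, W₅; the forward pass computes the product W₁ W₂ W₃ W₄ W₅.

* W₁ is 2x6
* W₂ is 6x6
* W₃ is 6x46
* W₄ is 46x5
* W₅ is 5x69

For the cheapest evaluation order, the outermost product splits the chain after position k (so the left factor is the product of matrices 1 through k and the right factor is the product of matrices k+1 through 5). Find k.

Adjacent pairs: W₁W₂ = 2·6·6 = 72; W₂W₃ = 6·6·46 = 1656; W₃W₄ = 6·46·5 = 1380; W₄W₅ = 46·5·69 = 15870.
Length 3: W₁..W₃: k=1: 0+1656+2·6·46=2208; k=2: 72+0+2·6·46=624 → min 624 | W₂..W₄: k=2: 0+1380+6·6·5=1560; k=3: 1656+0+6·46·5=3036 → min 1560 | W₃..W₅: k=3: 0+15870+6·46·69=34914; k=4: 1380+0+6·5·69=3450 → min 3450.
Length 4: W₁..W₄: k=1: 0+1560+2·6·5=1620; k=2: 72+1380+2·6·5=1512; k=3: 624+0+2·46·5=1084 → min 1084 | W₂..W₅: k=2: 0+3450+6·6·69=5934; k=3: 1656+15870+6·46·69=36570; k=4: 1560+0+6·5·69=3630 → min 3630.
Top-level splits: k=1: (W₁..W₁)·(W₂..W₅) → 0+3630+2·6·69 = 4458; k=2: (W₁..W₂)·(W₃..W₅) → 72+3450+2·6·69 = 4350; k=3: (W₁..W₃)·(W₄..W₅) → 624+15870+2·46·69 = 22842; k=4: (W₁..W₄)·(W₅..W₅) → 1084+0+2·5·69 = 1774.
Best split is after W₄, i.e. k = 4.

4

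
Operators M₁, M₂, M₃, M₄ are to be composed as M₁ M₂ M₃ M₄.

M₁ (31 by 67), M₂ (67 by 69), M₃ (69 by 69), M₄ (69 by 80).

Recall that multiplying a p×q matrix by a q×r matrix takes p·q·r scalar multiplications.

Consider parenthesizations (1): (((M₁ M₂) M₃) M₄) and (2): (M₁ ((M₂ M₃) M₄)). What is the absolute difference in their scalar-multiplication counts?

Order (1) = (((M₁ M₂) M₃) M₄): (M₁ M₂): 31×67 by 67×69 → 31×69, cost 31·67·69 = 143313; ((M₁ M₂) M₃): 31×69 by 69×69 → 31×69, cost 31·69·69 = 147591; cumulative 290904; (((M₁ M₂) M₃) M₄): 31×69 by 69×80 → 31×80, cost 31·69·80 = 171120; cumulative 462024. Total 462024.
Order (2) = (M₁ ((M₂ M₃) M₄)): (M₂ M₃): 67×69 by 69×69 → 67×69, cost 67·69·69 = 318987; ((M₂ M₃) M₄): 67×69 by 69×80 → 67×80, cost 67·69·80 = 369840; cumulative 688827; (M₁ ((M₂ M₃) M₄)): 31×67 by 67×80 → 31×80, cost 31·67·80 = 166160; cumulative 854987. Total 854987.
Difference: |462024 − 854987| = 392963.

392963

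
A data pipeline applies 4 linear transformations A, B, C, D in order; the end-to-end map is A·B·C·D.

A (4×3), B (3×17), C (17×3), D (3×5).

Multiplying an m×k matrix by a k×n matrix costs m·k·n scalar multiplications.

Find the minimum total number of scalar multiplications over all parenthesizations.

Adjacent pairs: AB = 4·3·17 = 204; BC = 3·17·3 = 153; CD = 17·3·5 = 255.
Length 3: A..C: k=1: 0+153+4·3·3=189; k=2: 204+0+4·17·3=408 → min 189 | B..D: k=2: 0+255+3·17·5=510; k=3: 153+0+3·3·5=198 → min 198.
Length 4: A..D: k=1: 0+198+4·3·5=258; k=2: 204+255+4·17·5=799; k=3: 189+0+4·3·5=249 → min 249.
Optimal order: ((A·(B·C))·D) with cost 249.

249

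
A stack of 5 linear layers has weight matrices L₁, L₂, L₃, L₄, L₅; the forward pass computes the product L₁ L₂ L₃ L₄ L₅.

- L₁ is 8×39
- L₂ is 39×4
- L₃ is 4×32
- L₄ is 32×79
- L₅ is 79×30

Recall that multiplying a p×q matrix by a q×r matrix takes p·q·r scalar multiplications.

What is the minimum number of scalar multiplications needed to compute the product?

21800

Adjacent pairs: L₁L₂ = 8·39·4 = 1248; L₂L₃ = 39·4·32 = 4992; L₃L₄ = 4·32·79 = 10112; L₄L₅ = 32·79·30 = 75840.
Length 3: L₁..L₃: k=1: 0+4992+8·39·32=14976; k=2: 1248+0+8·4·32=2272 → min 2272 | L₂..L₄: k=2: 0+10112+39·4·79=22436; k=3: 4992+0+39·32·79=103584 → min 22436 | L₃..L₅: k=3: 0+75840+4·32·30=79680; k=4: 10112+0+4·79·30=19592 → min 19592.
Length 4: L₁..L₄: k=1: 0+22436+8·39·79=47084; k=2: 1248+10112+8·4·79=13888; k=3: 2272+0+8·32·79=22496 → min 13888 | L₂..L₅: k=2: 0+19592+39·4·30=24272; k=3: 4992+75840+39·32·30=118272; k=4: 22436+0+39·79·30=114866 → min 24272.
Length 5: L₁..L₅: k=1: 0+24272+8·39·30=33632; k=2: 1248+19592+8·4·30=21800; k=3: 2272+75840+8·32·30=85792; k=4: 13888+0+8·79·30=32848 → min 21800.
Optimal order: ((L₁ L₂) ((L₃ L₄) L₅)) with cost 21800.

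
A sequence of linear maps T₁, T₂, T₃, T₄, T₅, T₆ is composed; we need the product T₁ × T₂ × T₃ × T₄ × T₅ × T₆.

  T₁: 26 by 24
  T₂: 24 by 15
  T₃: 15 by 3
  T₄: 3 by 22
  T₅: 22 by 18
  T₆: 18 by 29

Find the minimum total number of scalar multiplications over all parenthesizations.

Adjacent pairs: T₁T₂ = 26·24·15 = 9360; T₂T₃ = 24·15·3 = 1080; T₃T₄ = 15·3·22 = 990; T₄T₅ = 3·22·18 = 1188; T₅T₆ = 22·18·29 = 11484.
Length 3: T₁..T₃: k=1: 0+1080+26·24·3=2952; k=2: 9360+0+26·15·3=10530 → min 2952 | T₂..T₄: k=2: 0+990+24·15·22=8910; k=3: 1080+0+24·3·22=2664 → min 2664 | T₃..T₅: k=3: 0+1188+15·3·18=1998; k=4: 990+0+15·22·18=6930 → min 1998 | T₄..T₆: k=4: 0+11484+3·22·29=13398; k=5: 1188+0+3·18·29=2754 → min 2754.
Length 4: T₁..T₄: k=1: 0+2664+26·24·22=16392; k=2: 9360+990+26·15·22=18930; k=3: 2952+0+26·3·22=4668 → min 4668 | T₂..T₅: k=2: 0+1998+24·15·18=8478; k=3: 1080+1188+24·3·18=3564; k=4: 2664+0+24·22·18=12168 → min 3564 | T₃..T₆: k=3: 0+2754+15·3·29=4059; k=4: 990+11484+15·22·29=22044; k=5: 1998+0+15·18·29=9828 → min 4059.
Length 5: T₁..T₅: k=1: 0+3564+26·24·18=14796; k=2: 9360+1998+26·15·18=18378; k=3: 2952+1188+26·3·18=5544; k=4: 4668+0+26·22·18=14964 → min 5544 | T₂..T₆: k=2: 0+4059+24·15·29=14499; k=3: 1080+2754+24·3·29=5922; k=4: 2664+11484+24·22·29=29460; k=5: 3564+0+24·18·29=16092 → min 5922.
Length 6: T₁..T₆: k=1: 0+5922+26·24·29=24018; k=2: 9360+4059+26·15·29=24729; k=3: 2952+2754+26·3·29=7968; k=4: 4668+11484+26·22·29=32740; k=5: 5544+0+26·18·29=19116 → min 7968.
Optimal order: ((T₁ × (T₂ × T₃)) × ((T₄ × T₅) × T₆)) with cost 7968.

7968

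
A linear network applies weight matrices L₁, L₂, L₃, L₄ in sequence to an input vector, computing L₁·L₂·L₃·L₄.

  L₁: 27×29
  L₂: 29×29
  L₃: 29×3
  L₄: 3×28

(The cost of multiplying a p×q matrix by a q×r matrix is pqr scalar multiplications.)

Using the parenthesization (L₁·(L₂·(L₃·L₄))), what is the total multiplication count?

47908

(L₃·L₄): 29×3 by 3×28 → 29×28, cost 29·3·28 = 2436
(L₂·(L₃·L₄)): 29×29 by 29×28 → 29×28, cost 29·29·28 = 23548; cumulative 25984
(L₁·(L₂·(L₃·L₄))): 27×29 by 29×28 → 27×28, cost 27·29·28 = 21924; cumulative 47908
Total: 47908 scalar multiplications.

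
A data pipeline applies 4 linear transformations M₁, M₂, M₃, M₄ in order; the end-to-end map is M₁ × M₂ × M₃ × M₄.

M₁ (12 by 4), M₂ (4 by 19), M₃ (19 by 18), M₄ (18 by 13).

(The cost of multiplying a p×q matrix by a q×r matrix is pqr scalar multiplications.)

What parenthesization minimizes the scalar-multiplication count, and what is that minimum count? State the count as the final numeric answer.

2928

Adjacent pairs: M₁M₂ = 12·4·19 = 912; M₂M₃ = 4·19·18 = 1368; M₃M₄ = 19·18·13 = 4446.
Length 3: M₁..M₃: k=1: 0+1368+12·4·18=2232; k=2: 912+0+12·19·18=5016 → min 2232 | M₂..M₄: k=2: 0+4446+4·19·13=5434; k=3: 1368+0+4·18·13=2304 → min 2304.
Length 4: M₁..M₄: k=1: 0+2304+12·4·13=2928; k=2: 912+4446+12·19·13=8322; k=3: 2232+0+12·18·13=5040 → min 2928.
Optimal parenthesization: (M₁ × ((M₂ × M₃) × M₄)) with cost 2928.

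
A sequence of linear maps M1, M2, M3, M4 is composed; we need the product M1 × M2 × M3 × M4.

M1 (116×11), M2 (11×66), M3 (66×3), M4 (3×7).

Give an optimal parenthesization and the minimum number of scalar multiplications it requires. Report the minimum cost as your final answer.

Adjacent pairs: M1M2 = 116·11·66 = 84216; M2M3 = 11·66·3 = 2178; M3M4 = 66·3·7 = 1386.
Length 3: M1..M3: k=1: 0+2178+116·11·3=6006; k=2: 84216+0+116·66·3=107184 → min 6006 | M2..M4: k=2: 0+1386+11·66·7=6468; k=3: 2178+0+11·3·7=2409 → min 2409.
Length 4: M1..M4: k=1: 0+2409+116·11·7=11341; k=2: 84216+1386+116·66·7=139194; k=3: 6006+0+116·3·7=8442 → min 8442.
Optimal parenthesization: ((M1 × (M2 × M3)) × M4) with cost 8442.

8442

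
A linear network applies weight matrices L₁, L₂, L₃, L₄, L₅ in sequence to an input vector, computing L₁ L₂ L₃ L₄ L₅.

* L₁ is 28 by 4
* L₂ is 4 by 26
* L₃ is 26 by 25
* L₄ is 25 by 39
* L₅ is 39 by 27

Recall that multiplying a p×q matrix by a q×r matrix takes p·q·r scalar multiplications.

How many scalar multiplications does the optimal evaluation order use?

Adjacent pairs: L₁L₂ = 28·4·26 = 2912; L₂L₃ = 4·26·25 = 2600; L₃L₄ = 26·25·39 = 25350; L₄L₅ = 25·39·27 = 26325.
Length 3: L₁..L₃: k=1: 0+2600+28·4·25=5400; k=2: 2912+0+28·26·25=21112 → min 5400 | L₂..L₄: k=2: 0+25350+4·26·39=29406; k=3: 2600+0+4·25·39=6500 → min 6500 | L₃..L₅: k=3: 0+26325+26·25·27=43875; k=4: 25350+0+26·39·27=52728 → min 43875.
Length 4: L₁..L₄: k=1: 0+6500+28·4·39=10868; k=2: 2912+25350+28·26·39=56654; k=3: 5400+0+28·25·39=32700 → min 10868 | L₂..L₅: k=2: 0+43875+4·26·27=46683; k=3: 2600+26325+4·25·27=31625; k=4: 6500+0+4·39·27=10712 → min 10712.
Length 5: L₁..L₅: k=1: 0+10712+28·4·27=13736; k=2: 2912+43875+28·26·27=66443; k=3: 5400+26325+28·25·27=50625; k=4: 10868+0+28·39·27=40352 → min 13736.
Optimal order: (L₁ (((L₂ L₃) L₄) L₅)) with cost 13736.

13736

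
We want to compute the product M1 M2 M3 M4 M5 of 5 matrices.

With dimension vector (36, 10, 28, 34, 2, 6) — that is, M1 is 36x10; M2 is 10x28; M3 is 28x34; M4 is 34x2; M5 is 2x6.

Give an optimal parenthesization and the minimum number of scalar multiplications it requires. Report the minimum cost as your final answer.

Adjacent pairs: M1M2 = 36·10·28 = 10080; M2M3 = 10·28·34 = 9520; M3M4 = 28·34·2 = 1904; M4M5 = 34·2·6 = 408.
Length 3: M1..M3: k=1: 0+9520+36·10·34=21760; k=2: 10080+0+36·28·34=44352 → min 21760 | M2..M4: k=2: 0+1904+10·28·2=2464; k=3: 9520+0+10·34·2=10200 → min 2464 | M3..M5: k=3: 0+408+28·34·6=6120; k=4: 1904+0+28·2·6=2240 → min 2240.
Length 4: M1..M4: k=1: 0+2464+36·10·2=3184; k=2: 10080+1904+36·28·2=14000; k=3: 21760+0+36·34·2=24208 → min 3184 | M2..M5: k=2: 0+2240+10·28·6=3920; k=3: 9520+408+10·34·6=11968; k=4: 2464+0+10·2·6=2584 → min 2584.
Length 5: M1..M5: k=1: 0+2584+36·10·6=4744; k=2: 10080+2240+36·28·6=18368; k=3: 21760+408+36·34·6=29512; k=4: 3184+0+36·2·6=3616 → min 3616.
Optimal parenthesization: ((M1 (M2 (M3 M4))) M5) with cost 3616.

3616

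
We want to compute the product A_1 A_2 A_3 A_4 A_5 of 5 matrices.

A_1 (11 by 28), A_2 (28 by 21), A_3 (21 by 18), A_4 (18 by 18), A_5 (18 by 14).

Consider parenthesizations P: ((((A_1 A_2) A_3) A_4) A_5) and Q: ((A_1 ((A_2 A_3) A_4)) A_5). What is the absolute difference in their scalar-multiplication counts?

11010

Order P = ((((A_1 A_2) A_3) A_4) A_5): (A_1 A_2): 11×28 by 28×21 → 11×21, cost 11·28·21 = 6468; ((A_1 A_2) A_3): 11×21 by 21×18 → 11×18, cost 11·21·18 = 4158; cumulative 10626; (((A_1 A_2) A_3) A_4): 11×18 by 18×18 → 11×18, cost 11·18·18 = 3564; cumulative 14190; ((((A_1 A_2) A_3) A_4) A_5): 11×18 by 18×14 → 11×14, cost 11·18·14 = 2772; cumulative 16962. Total 16962.
Order Q = ((A_1 ((A_2 A_3) A_4)) A_5): (A_2 A_3): 28×21 by 21×18 → 28×18, cost 28·21·18 = 10584; ((A_2 A_3) A_4): 28×18 by 18×18 → 28×18, cost 28·18·18 = 9072; cumulative 19656; (A_1 ((A_2 A_3) A_4)): 11×28 by 28×18 → 11×18, cost 11·28·18 = 5544; cumulative 25200; ((A_1 ((A_2 A_3) A_4)) A_5): 11×18 by 18×14 → 11×14, cost 11·18·14 = 2772; cumulative 27972. Total 27972.
Difference: |16962 − 27972| = 11010.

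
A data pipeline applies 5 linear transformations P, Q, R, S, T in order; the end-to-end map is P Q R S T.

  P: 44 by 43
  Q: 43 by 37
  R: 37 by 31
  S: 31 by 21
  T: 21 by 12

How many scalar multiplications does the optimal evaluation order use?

63372

Adjacent pairs: PQ = 44·43·37 = 70004; QR = 43·37·31 = 49321; RS = 37·31·21 = 24087; ST = 31·21·12 = 7812.
Length 3: P..R: k=1: 0+49321+44·43·31=107973; k=2: 70004+0+44·37·31=120472 → min 107973 | Q..S: k=2: 0+24087+43·37·21=57498; k=3: 49321+0+43·31·21=77314 → min 57498 | R..T: k=3: 0+7812+37·31·12=21576; k=4: 24087+0+37·21·12=33411 → min 21576.
Length 4: P..S: k=1: 0+57498+44·43·21=97230; k=2: 70004+24087+44·37·21=128279; k=3: 107973+0+44·31·21=136617 → min 97230 | Q..T: k=2: 0+21576+43·37·12=40668; k=3: 49321+7812+43·31·12=73129; k=4: 57498+0+43·21·12=68334 → min 40668.
Length 5: P..T: k=1: 0+40668+44·43·12=63372; k=2: 70004+21576+44·37·12=111116; k=3: 107973+7812+44·31·12=132153; k=4: 97230+0+44·21·12=108318 → min 63372.
Optimal order: (P (Q (R (S T)))) with cost 63372.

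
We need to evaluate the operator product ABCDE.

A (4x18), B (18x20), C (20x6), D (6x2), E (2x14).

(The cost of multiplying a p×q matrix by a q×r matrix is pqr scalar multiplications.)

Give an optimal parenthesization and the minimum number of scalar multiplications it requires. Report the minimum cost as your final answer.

1216

Adjacent pairs: AB = 4·18·20 = 1440; BC = 18·20·6 = 2160; CD = 20·6·2 = 240; DE = 6·2·14 = 168.
Length 3: A..C: k=1: 0+2160+4·18·6=2592; k=2: 1440+0+4·20·6=1920 → min 1920 | B..D: k=2: 0+240+18·20·2=960; k=3: 2160+0+18·6·2=2376 → min 960 | C..E: k=3: 0+168+20·6·14=1848; k=4: 240+0+20·2·14=800 → min 800.
Length 4: A..D: k=1: 0+960+4·18·2=1104; k=2: 1440+240+4·20·2=1840; k=3: 1920+0+4·6·2=1968 → min 1104 | B..E: k=2: 0+800+18·20·14=5840; k=3: 2160+168+18·6·14=3840; k=4: 960+0+18·2·14=1464 → min 1464.
Length 5: A..E: k=1: 0+1464+4·18·14=2472; k=2: 1440+800+4·20·14=3360; k=3: 1920+168+4·6·14=2424; k=4: 1104+0+4·2·14=1216 → min 1216.
Optimal parenthesization: ((A(B(CD)))E) with cost 1216.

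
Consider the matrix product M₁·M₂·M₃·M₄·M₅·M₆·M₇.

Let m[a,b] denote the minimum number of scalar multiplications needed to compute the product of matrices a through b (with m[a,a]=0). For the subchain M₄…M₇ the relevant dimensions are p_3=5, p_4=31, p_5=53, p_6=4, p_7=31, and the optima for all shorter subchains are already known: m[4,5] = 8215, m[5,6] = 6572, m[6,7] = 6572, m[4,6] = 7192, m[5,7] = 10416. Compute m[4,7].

m[4,7] = min over k∈[4,6] of m[4,k]+m[k+1,7]+p_{3}·p_k·p_{7}.
k=4: 0 + 10416 + 5·31·31 = 15221; k=5: 8215 + 6572 + 5·53·31 = 23002; k=6: 7192 + 0 + 5·4·31 = 7812.
Minimum: 7812 at k=6.

7812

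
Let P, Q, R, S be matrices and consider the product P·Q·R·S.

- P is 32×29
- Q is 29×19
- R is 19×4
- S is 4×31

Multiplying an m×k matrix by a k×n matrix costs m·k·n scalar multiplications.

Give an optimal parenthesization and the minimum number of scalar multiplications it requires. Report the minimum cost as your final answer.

Adjacent pairs: PQ = 32·29·19 = 17632; QR = 29·19·4 = 2204; RS = 19·4·31 = 2356.
Length 3: P..R: k=1: 0+2204+32·29·4=5916; k=2: 17632+0+32·19·4=20064 → min 5916 | Q..S: k=2: 0+2356+29·19·31=19437; k=3: 2204+0+29·4·31=5800 → min 5800.
Length 4: P..S: k=1: 0+5800+32·29·31=34568; k=2: 17632+2356+32·19·31=38836; k=3: 5916+0+32·4·31=9884 → min 9884.
Optimal parenthesization: ((P·(Q·R))·S) with cost 9884.

9884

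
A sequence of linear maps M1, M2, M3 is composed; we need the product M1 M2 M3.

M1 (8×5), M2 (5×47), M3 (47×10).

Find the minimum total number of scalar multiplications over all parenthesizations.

Order (M1 (M2 M3)): (M2 M3): 5×47 by 47×10 → 5×10, cost 5·47·10 = 2350; (M1 (M2 M3)): 8×5 by 5×10 → 8×10, cost 8·5·10 = 400; cumulative 2750. Total 2750.
Order ((M1 M2) M3): (M1 M2): 8×5 by 5×47 → 8×47, cost 8·5·47 = 1880; ((M1 M2) M3): 8×47 by 47×10 → 8×10, cost 8·47·10 = 3760; cumulative 5640. Total 5640.
Minimum: 2750.

2750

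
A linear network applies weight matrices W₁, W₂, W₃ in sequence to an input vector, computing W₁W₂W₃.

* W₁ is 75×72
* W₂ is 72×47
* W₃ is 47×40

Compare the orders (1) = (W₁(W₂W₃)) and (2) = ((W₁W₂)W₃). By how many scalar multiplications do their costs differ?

Order (1) = (W₁(W₂W₃)): (W₂W₃): 72×47 by 47×40 → 72×40, cost 72·47·40 = 135360; (W₁(W₂W₃)): 75×72 by 72×40 → 75×40, cost 75·72·40 = 216000; cumulative 351360. Total 351360.
Order (2) = ((W₁W₂)W₃): (W₁W₂): 75×72 by 72×47 → 75×47, cost 75·72·47 = 253800; ((W₁W₂)W₃): 75×47 by 47×40 → 75×40, cost 75·47·40 = 141000; cumulative 394800. Total 394800.
Difference: |351360 − 394800| = 43440.

43440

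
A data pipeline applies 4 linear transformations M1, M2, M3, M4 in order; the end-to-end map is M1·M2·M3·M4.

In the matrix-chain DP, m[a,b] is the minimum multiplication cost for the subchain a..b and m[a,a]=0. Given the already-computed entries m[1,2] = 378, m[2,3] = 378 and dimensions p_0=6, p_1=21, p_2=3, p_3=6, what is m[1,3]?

486

m[1,3] = min over k∈[1,2] of m[1,k]+m[k+1,3]+p_{0}·p_k·p_{3}.
k=1: 0 + 378 + 6·21·6 = 1134; k=2: 378 + 0 + 6·3·6 = 486.
Minimum: 486 at k=2.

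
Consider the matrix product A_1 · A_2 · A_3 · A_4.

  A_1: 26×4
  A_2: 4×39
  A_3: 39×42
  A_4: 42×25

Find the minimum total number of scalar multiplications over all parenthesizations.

Adjacent pairs: A_1A_2 = 26·4·39 = 4056; A_2A_3 = 4·39·42 = 6552; A_3A_4 = 39·42·25 = 40950.
Length 3: A_1..A_3: k=1: 0+6552+26·4·42=10920; k=2: 4056+0+26·39·42=46644 → min 10920 | A_2..A_4: k=2: 0+40950+4·39·25=44850; k=3: 6552+0+4·42·25=10752 → min 10752.
Length 4: A_1..A_4: k=1: 0+10752+26·4·25=13352; k=2: 4056+40950+26·39·25=70356; k=3: 10920+0+26·42·25=38220 → min 13352.
Optimal order: (A_1 · ((A_2 · A_3) · A_4)) with cost 13352.

13352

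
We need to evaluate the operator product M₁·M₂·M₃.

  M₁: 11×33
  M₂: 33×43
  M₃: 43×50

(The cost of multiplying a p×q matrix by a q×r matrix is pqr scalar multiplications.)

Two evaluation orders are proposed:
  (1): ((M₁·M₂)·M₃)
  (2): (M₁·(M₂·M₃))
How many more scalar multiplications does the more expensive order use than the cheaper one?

49841

Order (1) = ((M₁·M₂)·M₃): (M₁·M₂): 11×33 by 33×43 → 11×43, cost 11·33·43 = 15609; ((M₁·M₂)·M₃): 11×43 by 43×50 → 11×50, cost 11·43·50 = 23650; cumulative 39259. Total 39259.
Order (2) = (M₁·(M₂·M₃)): (M₂·M₃): 33×43 by 43×50 → 33×50, cost 33·43·50 = 70950; (M₁·(M₂·M₃)): 11×33 by 33×50 → 11×50, cost 11·33·50 = 18150; cumulative 89100. Total 89100.
Difference: |39259 − 89100| = 49841.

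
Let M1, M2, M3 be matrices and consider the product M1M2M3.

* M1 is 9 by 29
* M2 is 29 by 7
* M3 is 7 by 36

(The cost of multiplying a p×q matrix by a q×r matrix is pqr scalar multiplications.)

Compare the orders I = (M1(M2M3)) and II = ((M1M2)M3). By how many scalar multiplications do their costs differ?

12609

Order I = (M1(M2M3)): (M2M3): 29×7 by 7×36 → 29×36, cost 29·7·36 = 7308; (M1(M2M3)): 9×29 by 29×36 → 9×36, cost 9·29·36 = 9396; cumulative 16704. Total 16704.
Order II = ((M1M2)M3): (M1M2): 9×29 by 29×7 → 9×7, cost 9·29·7 = 1827; ((M1M2)M3): 9×7 by 7×36 → 9×36, cost 9·7·36 = 2268; cumulative 4095. Total 4095.
Difference: |16704 − 4095| = 12609.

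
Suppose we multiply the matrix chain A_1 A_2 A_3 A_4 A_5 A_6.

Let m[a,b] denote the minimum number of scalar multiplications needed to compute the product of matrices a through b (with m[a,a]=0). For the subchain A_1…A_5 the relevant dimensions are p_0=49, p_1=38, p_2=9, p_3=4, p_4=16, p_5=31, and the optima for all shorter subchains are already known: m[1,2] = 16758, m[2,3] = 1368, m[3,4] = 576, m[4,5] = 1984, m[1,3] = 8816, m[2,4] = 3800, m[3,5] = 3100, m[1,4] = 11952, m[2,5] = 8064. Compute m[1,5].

m[1,5] = min over k∈[1,4] of m[1,k]+m[k+1,5]+p_{0}·p_k·p_{5}.
k=1: 0 + 8064 + 49·38·31 = 65786; k=2: 16758 + 3100 + 49·9·31 = 33529; k=3: 8816 + 1984 + 49·4·31 = 16876; k=4: 11952 + 0 + 49·16·31 = 36256.
Minimum: 16876 at k=3.

16876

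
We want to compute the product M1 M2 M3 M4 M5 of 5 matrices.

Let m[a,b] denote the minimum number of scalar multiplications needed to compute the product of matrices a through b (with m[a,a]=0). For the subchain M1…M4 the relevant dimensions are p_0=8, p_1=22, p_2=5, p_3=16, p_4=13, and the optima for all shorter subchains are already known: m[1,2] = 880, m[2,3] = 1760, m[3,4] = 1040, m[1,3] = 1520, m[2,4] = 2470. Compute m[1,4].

2440

m[1,4] = min over k∈[1,3] of m[1,k]+m[k+1,4]+p_{0}·p_k·p_{4}.
k=1: 0 + 2470 + 8·22·13 = 4758; k=2: 880 + 1040 + 8·5·13 = 2440; k=3: 1520 + 0 + 8·16·13 = 3184.
Minimum: 2440 at k=2.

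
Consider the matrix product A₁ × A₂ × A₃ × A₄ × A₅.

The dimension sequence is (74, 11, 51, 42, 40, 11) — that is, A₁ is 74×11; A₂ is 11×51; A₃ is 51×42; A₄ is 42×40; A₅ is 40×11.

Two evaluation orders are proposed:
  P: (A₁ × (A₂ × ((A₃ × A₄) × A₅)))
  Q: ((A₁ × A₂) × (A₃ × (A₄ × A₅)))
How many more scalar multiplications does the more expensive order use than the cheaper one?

1825

Order P = (A₁ × (A₂ × ((A₃ × A₄) × A₅))): (A₃ × A₄): 51×42 by 42×40 → 51×40, cost 51·42·40 = 85680; ((A₃ × A₄) × A₅): 51×40 by 40×11 → 51×11, cost 51·40·11 = 22440; cumulative 108120; (A₂ × ((A₃ × A₄) × A₅)): 11×51 by 51×11 → 11×11, cost 11·51·11 = 6171; cumulative 114291; (A₁ × (A₂ × ((A₃ × A₄) × A₅))): 74×11 by 11×11 → 74×11, cost 74·11·11 = 8954; cumulative 123245. Total 123245.
Order Q = ((A₁ × A₂) × (A₃ × (A₄ × A₅))): (A₁ × A₂): 74×11 by 11×51 → 74×51, cost 74·11·51 = 41514; (A₄ × A₅): 42×40 by 40×11 → 42×11, cost 42·40·11 = 18480; (A₃ × (A₄ × A₅)): 51×42 by 42×11 → 51×11, cost 51·42·11 = 23562; cumulative 42042; ((A₁ × A₂) × (A₃ × (A₄ × A₅))): 74×51 by 51×11 → 74×11, cost 74·51·11 = 41514; cumulative 125070. Total 125070.
Difference: |123245 − 125070| = 1825.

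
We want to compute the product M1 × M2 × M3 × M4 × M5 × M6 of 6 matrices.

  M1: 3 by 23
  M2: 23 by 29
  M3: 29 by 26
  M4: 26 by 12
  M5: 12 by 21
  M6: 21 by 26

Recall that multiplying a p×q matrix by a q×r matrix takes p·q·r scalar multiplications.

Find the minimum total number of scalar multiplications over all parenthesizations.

7593

Adjacent pairs: M1M2 = 3·23·29 = 2001; M2M3 = 23·29·26 = 17342; M3M4 = 29·26·12 = 9048; M4M5 = 26·12·21 = 6552; M5M6 = 12·21·26 = 6552.
Length 3: M1..M3: k=1: 0+17342+3·23·26=19136; k=2: 2001+0+3·29·26=4263 → min 4263 | M2..M4: k=2: 0+9048+23·29·12=17052; k=3: 17342+0+23·26·12=24518 → min 17052 | M3..M5: k=3: 0+6552+29·26·21=22386; k=4: 9048+0+29·12·21=16356 → min 16356 | M4..M6: k=4: 0+6552+26·12·26=14664; k=5: 6552+0+26·21·26=20748 → min 14664.
Length 4: M1..M4: k=1: 0+17052+3·23·12=17880; k=2: 2001+9048+3·29·12=12093; k=3: 4263+0+3·26·12=5199 → min 5199 | M2..M5: k=2: 0+16356+23·29·21=30363; k=3: 17342+6552+23·26·21=36452; k=4: 17052+0+23·12·21=22848 → min 22848 | M3..M6: k=3: 0+14664+29·26·26=34268; k=4: 9048+6552+29·12·26=24648; k=5: 16356+0+29·21·26=32190 → min 24648.
Length 5: M1..M5: k=1: 0+22848+3·23·21=24297; k=2: 2001+16356+3·29·21=20184; k=3: 4263+6552+3·26·21=12453; k=4: 5199+0+3·12·21=5955 → min 5955 | M2..M6: k=2: 0+24648+23·29·26=41990; k=3: 17342+14664+23·26·26=47554; k=4: 17052+6552+23·12·26=30780; k=5: 22848+0+23·21·26=35406 → min 30780.
Length 6: M1..M6: k=1: 0+30780+3·23·26=32574; k=2: 2001+24648+3·29·26=28911; k=3: 4263+14664+3·26·26=20955; k=4: 5199+6552+3·12·26=12687; k=5: 5955+0+3·21·26=7593 → min 7593.
Optimal order: (((((M1 × M2) × M3) × M4) × M5) × M6) with cost 7593.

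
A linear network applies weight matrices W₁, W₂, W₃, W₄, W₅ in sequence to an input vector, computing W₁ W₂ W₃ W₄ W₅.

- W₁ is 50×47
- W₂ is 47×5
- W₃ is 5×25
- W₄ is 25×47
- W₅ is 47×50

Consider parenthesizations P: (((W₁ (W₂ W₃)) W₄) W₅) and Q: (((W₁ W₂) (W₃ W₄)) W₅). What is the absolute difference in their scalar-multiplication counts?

Order P = (((W₁ (W₂ W₃)) W₄) W₅): (W₂ W₃): 47×5 by 5×25 → 47×25, cost 47·5·25 = 5875; (W₁ (W₂ W₃)): 50×47 by 47×25 → 50×25, cost 50·47·25 = 58750; cumulative 64625; ((W₁ (W₂ W₃)) W₄): 50×25 by 25×47 → 50×47, cost 50·25·47 = 58750; cumulative 123375; (((W₁ (W₂ W₃)) W₄) W₅): 50×47 by 47×50 → 50×50, cost 50·47·50 = 117500; cumulative 240875. Total 240875.
Order Q = (((W₁ W₂) (W₃ W₄)) W₅): (W₁ W₂): 50×47 by 47×5 → 50×5, cost 50·47·5 = 11750; (W₃ W₄): 5×25 by 25×47 → 5×47, cost 5·25·47 = 5875; ((W₁ W₂) (W₃ W₄)): 50×5 by 5×47 → 50×47, cost 50·5·47 = 11750; cumulative 29375; (((W₁ W₂) (W₃ W₄)) W₅): 50×47 by 47×50 → 50×50, cost 50·47·50 = 117500; cumulative 146875. Total 146875.
Difference: |240875 − 146875| = 94000.

94000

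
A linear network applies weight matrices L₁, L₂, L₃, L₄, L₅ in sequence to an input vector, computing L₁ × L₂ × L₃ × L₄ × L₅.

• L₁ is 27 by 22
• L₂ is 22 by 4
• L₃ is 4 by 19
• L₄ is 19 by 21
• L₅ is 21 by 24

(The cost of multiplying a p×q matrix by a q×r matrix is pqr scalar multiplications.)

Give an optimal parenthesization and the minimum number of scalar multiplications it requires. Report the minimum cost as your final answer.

8580

Adjacent pairs: L₁L₂ = 27·22·4 = 2376; L₂L₃ = 22·4·19 = 1672; L₃L₄ = 4·19·21 = 1596; L₄L₅ = 19·21·24 = 9576.
Length 3: L₁..L₃: k=1: 0+1672+27·22·19=12958; k=2: 2376+0+27·4·19=4428 → min 4428 | L₂..L₄: k=2: 0+1596+22·4·21=3444; k=3: 1672+0+22·19·21=10450 → min 3444 | L₃..L₅: k=3: 0+9576+4·19·24=11400; k=4: 1596+0+4·21·24=3612 → min 3612.
Length 4: L₁..L₄: k=1: 0+3444+27·22·21=15918; k=2: 2376+1596+27·4·21=6240; k=3: 4428+0+27·19·21=15201 → min 6240 | L₂..L₅: k=2: 0+3612+22·4·24=5724; k=3: 1672+9576+22·19·24=21280; k=4: 3444+0+22·21·24=14532 → min 5724.
Length 5: L₁..L₅: k=1: 0+5724+27·22·24=19980; k=2: 2376+3612+27·4·24=8580; k=3: 4428+9576+27·19·24=26316; k=4: 6240+0+27·21·24=19848 → min 8580.
Optimal parenthesization: ((L₁ × L₂) × ((L₃ × L₄) × L₅)) with cost 8580.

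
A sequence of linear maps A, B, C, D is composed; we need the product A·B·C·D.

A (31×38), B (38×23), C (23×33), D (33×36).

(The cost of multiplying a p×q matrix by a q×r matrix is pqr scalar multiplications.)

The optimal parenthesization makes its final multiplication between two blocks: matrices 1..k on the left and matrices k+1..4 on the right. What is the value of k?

Adjacent pairs: AB = 31·38·23 = 27094; BC = 38·23·33 = 28842; CD = 23·33·36 = 27324.
Length 3: A..C: k=1: 0+28842+31·38·33=67716; k=2: 27094+0+31·23·33=50623 → min 50623 | B..D: k=2: 0+27324+38·23·36=58788; k=3: 28842+0+38·33·36=73986 → min 58788.
Top-level splits: k=1: (A..A)·(B..D) → 0+58788+31·38·36 = 101196; k=2: (A..B)·(C..D) → 27094+27324+31·23·36 = 80086; k=3: (A..C)·(D..D) → 50623+0+31·33·36 = 87451.
Best split is after B, i.e. k = 2.

2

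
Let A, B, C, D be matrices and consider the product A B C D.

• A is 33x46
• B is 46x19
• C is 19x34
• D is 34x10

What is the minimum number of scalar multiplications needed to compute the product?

Adjacent pairs: AB = 33·46·19 = 28842; BC = 46·19·34 = 29716; CD = 19·34·10 = 6460.
Length 3: A..C: k=1: 0+29716+33·46·34=81328; k=2: 28842+0+33·19·34=50160 → min 50160 | B..D: k=2: 0+6460+46·19·10=15200; k=3: 29716+0+46·34·10=45356 → min 15200.
Length 4: A..D: k=1: 0+15200+33·46·10=30380; k=2: 28842+6460+33·19·10=41572; k=3: 50160+0+33·34·10=61380 → min 30380.
Optimal order: (A (B (C D))) with cost 30380.

30380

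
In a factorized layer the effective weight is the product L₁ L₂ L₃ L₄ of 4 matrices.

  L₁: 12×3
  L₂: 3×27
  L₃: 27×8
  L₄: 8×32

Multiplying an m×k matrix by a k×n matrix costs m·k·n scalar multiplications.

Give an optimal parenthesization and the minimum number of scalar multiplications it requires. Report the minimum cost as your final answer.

Adjacent pairs: L₁L₂ = 12·3·27 = 972; L₂L₃ = 3·27·8 = 648; L₃L₄ = 27·8·32 = 6912.
Length 3: L₁..L₃: k=1: 0+648+12·3·8=936; k=2: 972+0+12·27·8=3564 → min 936 | L₂..L₄: k=2: 0+6912+3·27·32=9504; k=3: 648+0+3·8·32=1416 → min 1416.
Length 4: L₁..L₄: k=1: 0+1416+12·3·32=2568; k=2: 972+6912+12·27·32=18252; k=3: 936+0+12·8·32=4008 → min 2568.
Optimal parenthesization: (L₁ ((L₂ L₃) L₄)) with cost 2568.

2568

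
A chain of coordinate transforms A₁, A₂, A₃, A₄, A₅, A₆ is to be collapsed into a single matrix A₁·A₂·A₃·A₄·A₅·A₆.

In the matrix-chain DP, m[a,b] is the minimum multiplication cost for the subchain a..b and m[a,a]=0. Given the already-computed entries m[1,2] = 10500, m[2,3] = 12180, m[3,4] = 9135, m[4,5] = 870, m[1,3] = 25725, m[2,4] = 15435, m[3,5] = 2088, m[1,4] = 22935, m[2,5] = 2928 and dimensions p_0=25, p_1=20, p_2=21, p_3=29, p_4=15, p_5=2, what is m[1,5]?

3928

m[1,5] = min over k∈[1,4] of m[1,k]+m[k+1,5]+p_{0}·p_k·p_{5}.
k=1: 0 + 2928 + 25·20·2 = 3928; k=2: 10500 + 2088 + 25·21·2 = 13638; k=3: 25725 + 870 + 25·29·2 = 28045; k=4: 22935 + 0 + 25·15·2 = 23685.
Minimum: 3928 at k=1.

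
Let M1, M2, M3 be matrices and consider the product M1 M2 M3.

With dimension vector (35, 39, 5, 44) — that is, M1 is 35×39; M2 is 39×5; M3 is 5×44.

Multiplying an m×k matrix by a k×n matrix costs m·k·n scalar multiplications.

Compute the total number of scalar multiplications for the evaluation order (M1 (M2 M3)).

(M2 M3): 39×5 by 5×44 → 39×44, cost 39·5·44 = 8580
(M1 (M2 M3)): 35×39 by 39×44 → 35×44, cost 35·39·44 = 60060; cumulative 68640
Total: 68640 scalar multiplications.

68640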